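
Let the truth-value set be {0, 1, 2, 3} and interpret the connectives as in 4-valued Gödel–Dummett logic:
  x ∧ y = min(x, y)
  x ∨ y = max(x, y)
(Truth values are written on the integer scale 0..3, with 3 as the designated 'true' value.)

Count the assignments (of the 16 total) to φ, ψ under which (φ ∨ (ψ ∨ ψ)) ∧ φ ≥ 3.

4

φ = 0, ψ = 0 ↦ 0  <
φ = 0, ψ = 1 ↦ 0  <
φ = 0, ψ = 2 ↦ 0  <
φ = 0, ψ = 3 ↦ 0  <
φ = 1, ψ = 0 ↦ 1  <
φ = 1, ψ = 1 ↦ 1  <
φ = 1, ψ = 2 ↦ 1  <
φ = 1, ψ = 3 ↦ 1  <
φ = 2, ψ = 0 ↦ 2  <
φ = 2, ψ = 1 ↦ 2  <
φ = 2, ψ = 2 ↦ 2  <
φ = 2, ψ = 3 ↦ 2  <
φ = 3, ψ = 0 ↦ 3  ≥
φ = 3, ψ = 1 ↦ 3  ≥
φ = 3, ψ = 2 ↦ 3  ≥
φ = 3, ψ = 3 ↦ 3  ≥
So 4 of the 16 assignments meet the threshold.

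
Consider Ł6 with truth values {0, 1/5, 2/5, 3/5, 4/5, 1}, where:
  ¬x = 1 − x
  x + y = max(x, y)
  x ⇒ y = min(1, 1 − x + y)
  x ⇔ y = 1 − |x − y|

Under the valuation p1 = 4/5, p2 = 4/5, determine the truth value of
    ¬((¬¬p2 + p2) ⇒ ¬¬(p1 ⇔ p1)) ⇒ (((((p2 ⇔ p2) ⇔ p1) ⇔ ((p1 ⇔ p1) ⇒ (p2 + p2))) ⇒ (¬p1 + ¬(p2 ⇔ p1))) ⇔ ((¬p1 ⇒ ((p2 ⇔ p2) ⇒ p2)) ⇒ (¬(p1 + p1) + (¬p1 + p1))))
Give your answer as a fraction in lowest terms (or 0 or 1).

1

¬p2 = ¬4/5 = 1/5
¬¬p2 = ¬1/5 = 4/5
¬¬p2 + p2 = 4/5 + 4/5 = 4/5
p1 ⇔ p1 = 4/5 ⇔ 4/5 = 1
¬(p1 ⇔ p1) = ¬1 = 0
¬¬(p1 ⇔ p1) = ¬0 = 1
(¬¬p2 + p2) ⇒ ¬¬(p1 ⇔ p1) = 4/5 ⇒ 1 = 1
¬((¬¬p2 + p2) ⇒ ¬¬(p1 ⇔ p1)) = ¬1 = 0
p2 ⇔ p2 = 4/5 ⇔ 4/5 = 1
(p2 ⇔ p2) ⇔ p1 = 1 ⇔ 4/5 = 4/5
p1 ⇔ p1 = 4/5 ⇔ 4/5 = 1
p2 + p2 = 4/5 + 4/5 = 4/5
(p1 ⇔ p1) ⇒ (p2 + p2) = 1 ⇒ 4/5 = 4/5
((p2 ⇔ p2) ⇔ p1) ⇔ ((p1 ⇔ p1) ⇒ (p2 + p2)) = 4/5 ⇔ 4/5 = 1
¬p1 = ¬4/5 = 1/5
p2 ⇔ p1 = 4/5 ⇔ 4/5 = 1
¬(p2 ⇔ p1) = ¬1 = 0
¬p1 + ¬(p2 ⇔ p1) = 1/5 + 0 = 1/5
(((p2 ⇔ p2) ⇔ p1) ⇔ ((p1 ⇔ p1) ⇒ (p2 + p2))) ⇒ (¬p1 + ¬(p2 ⇔ p1)) = 1 ⇒ 1/5 = 1/5
¬p1 = ¬4/5 = 1/5
p2 ⇔ p2 = 4/5 ⇔ 4/5 = 1
(p2 ⇔ p2) ⇒ p2 = 1 ⇒ 4/5 = 4/5
¬p1 ⇒ ((p2 ⇔ p2) ⇒ p2) = 1/5 ⇒ 4/5 = 1
p1 + p1 = 4/5 + 4/5 = 4/5
¬(p1 + p1) = ¬4/5 = 1/5
¬p1 = ¬4/5 = 1/5
¬p1 + p1 = 1/5 + 4/5 = 4/5
¬(p1 + p1) + (¬p1 + p1) = 1/5 + 4/5 = 4/5
(¬p1 ⇒ ((p2 ⇔ p2) ⇒ p2)) ⇒ (¬(p1 + p1) + (¬p1 + p1)) = 1 ⇒ 4/5 = 4/5
((((p2 ⇔ p2) ⇔ p1) ⇔ ((p1 ⇔ p1) ⇒ (p2 + p2))) ⇒ (¬p1 + ¬(p2 ⇔ p1))) ⇔ ((¬p1 ⇒ ((p2 ⇔ p2) ⇒ p2)) ⇒ (¬(p1 + p1) + (¬p1 + p1))) = 1/5 ⇔ 4/5 = 2/5
¬((¬¬p2 + p2) ⇒ ¬¬(p1 ⇔ p1)) ⇒ (((((p2 ⇔ p2) ⇔ p1) ⇔ ((p1 ⇔ p1) ⇒ (p2 + p2))) ⇒ (¬p1 + ¬(p2 ⇔ p1))) ⇔ ((¬p1 ⇒ ((p2 ⇔ p2) ⇒ p2)) ⇒ (¬(p1 + p1) + (¬p1 + p1)))) = 0 ⇒ 2/5 = 1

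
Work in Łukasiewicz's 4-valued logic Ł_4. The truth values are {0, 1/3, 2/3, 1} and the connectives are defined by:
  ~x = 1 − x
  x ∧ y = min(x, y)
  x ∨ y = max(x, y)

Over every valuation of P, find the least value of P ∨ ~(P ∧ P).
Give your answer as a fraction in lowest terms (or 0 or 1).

Take P = 1/3:
P ∧ P = 1/3 ∧ 1/3 = 1/3
~(P ∧ P) = ~1/3 = 2/3
P ∨ ~(P ∧ P) = 1/3 ∨ 2/3 = 2/3
No assignment yields a value below 2/3, so this is the minimum.

2/3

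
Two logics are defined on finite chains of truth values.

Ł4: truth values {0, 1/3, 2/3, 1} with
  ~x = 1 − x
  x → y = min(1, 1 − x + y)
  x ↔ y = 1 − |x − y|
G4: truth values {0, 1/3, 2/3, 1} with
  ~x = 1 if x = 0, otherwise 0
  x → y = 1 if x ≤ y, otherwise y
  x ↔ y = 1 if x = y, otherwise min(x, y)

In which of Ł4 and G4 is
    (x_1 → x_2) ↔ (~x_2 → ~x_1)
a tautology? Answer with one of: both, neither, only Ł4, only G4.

In Ł4: every assignment gives 1 — tautology.
In G4: at x_1 = 2/3, x_2 = 1/3 the value is 1/3 — not a tautology.

only Ł4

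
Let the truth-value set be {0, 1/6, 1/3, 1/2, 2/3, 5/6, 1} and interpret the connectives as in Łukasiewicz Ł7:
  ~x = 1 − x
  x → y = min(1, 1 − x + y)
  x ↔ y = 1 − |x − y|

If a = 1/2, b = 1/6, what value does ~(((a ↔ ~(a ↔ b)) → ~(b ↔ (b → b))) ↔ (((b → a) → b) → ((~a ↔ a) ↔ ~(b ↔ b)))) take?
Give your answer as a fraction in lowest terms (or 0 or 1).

a ↔ b = 1/2 ↔ 1/6 = 2/3
~(a ↔ b) = ~2/3 = 1/3
a ↔ ~(a ↔ b) = 1/2 ↔ 1/3 = 5/6
b → b = 1/6 → 1/6 = 1
b ↔ (b → b) = 1/6 ↔ 1 = 1/6
~(b ↔ (b → b)) = ~1/6 = 5/6
(a ↔ ~(a ↔ b)) → ~(b ↔ (b → b)) = 5/6 → 5/6 = 1
b → a = 1/6 → 1/2 = 1
(b → a) → b = 1 → 1/6 = 1/6
~a = ~1/2 = 1/2
~a ↔ a = 1/2 ↔ 1/2 = 1
b ↔ b = 1/6 ↔ 1/6 = 1
~(b ↔ b) = ~1 = 0
(~a ↔ a) ↔ ~(b ↔ b) = 1 ↔ 0 = 0
((b → a) → b) → ((~a ↔ a) ↔ ~(b ↔ b)) = 1/6 → 0 = 5/6
((a ↔ ~(a ↔ b)) → ~(b ↔ (b → b))) ↔ (((b → a) → b) → ((~a ↔ a) ↔ ~(b ↔ b))) = 1 ↔ 5/6 = 5/6
~(((a ↔ ~(a ↔ b)) → ~(b ↔ (b → b))) ↔ (((b → a) → b) → ((~a ↔ a) ↔ ~(b ↔ b)))) = ~5/6 = 1/6

1/6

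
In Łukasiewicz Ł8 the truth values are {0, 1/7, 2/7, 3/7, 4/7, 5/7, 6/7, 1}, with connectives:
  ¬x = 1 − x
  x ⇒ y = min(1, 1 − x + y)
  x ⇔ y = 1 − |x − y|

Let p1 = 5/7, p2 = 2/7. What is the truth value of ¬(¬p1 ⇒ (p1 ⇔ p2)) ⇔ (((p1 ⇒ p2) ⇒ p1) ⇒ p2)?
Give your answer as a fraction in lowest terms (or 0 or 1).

¬p1 = ¬5/7 = 2/7
p1 ⇔ p2 = 5/7 ⇔ 2/7 = 4/7
¬p1 ⇒ (p1 ⇔ p2) = 2/7 ⇒ 4/7 = 1
¬(¬p1 ⇒ (p1 ⇔ p2)) = ¬1 = 0
p1 ⇒ p2 = 5/7 ⇒ 2/7 = 4/7
(p1 ⇒ p2) ⇒ p1 = 4/7 ⇒ 5/7 = 1
((p1 ⇒ p2) ⇒ p1) ⇒ p2 = 1 ⇒ 2/7 = 2/7
¬(¬p1 ⇒ (p1 ⇔ p2)) ⇔ (((p1 ⇒ p2) ⇒ p1) ⇒ p2) = 0 ⇔ 2/7 = 5/7

5/7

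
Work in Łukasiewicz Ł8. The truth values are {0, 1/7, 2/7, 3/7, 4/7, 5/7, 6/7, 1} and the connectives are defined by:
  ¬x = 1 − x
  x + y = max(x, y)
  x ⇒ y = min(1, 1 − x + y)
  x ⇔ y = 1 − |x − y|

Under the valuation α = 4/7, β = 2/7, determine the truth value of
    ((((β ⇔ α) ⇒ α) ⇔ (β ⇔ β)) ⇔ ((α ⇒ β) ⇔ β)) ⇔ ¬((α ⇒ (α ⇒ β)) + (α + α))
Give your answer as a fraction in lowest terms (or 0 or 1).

β ⇔ α = 2/7 ⇔ 4/7 = 5/7
(β ⇔ α) ⇒ α = 5/7 ⇒ 4/7 = 6/7
β ⇔ β = 2/7 ⇔ 2/7 = 1
((β ⇔ α) ⇒ α) ⇔ (β ⇔ β) = 6/7 ⇔ 1 = 6/7
α ⇒ β = 4/7 ⇒ 2/7 = 5/7
(α ⇒ β) ⇔ β = 5/7 ⇔ 2/7 = 4/7
(((β ⇔ α) ⇒ α) ⇔ (β ⇔ β)) ⇔ ((α ⇒ β) ⇔ β) = 6/7 ⇔ 4/7 = 5/7
α ⇒ β = 4/7 ⇒ 2/7 = 5/7
α ⇒ (α ⇒ β) = 4/7 ⇒ 5/7 = 1
α + α = 4/7 + 4/7 = 4/7
(α ⇒ (α ⇒ β)) + (α + α) = 1 + 4/7 = 1
¬((α ⇒ (α ⇒ β)) + (α + α)) = ¬1 = 0
((((β ⇔ α) ⇒ α) ⇔ (β ⇔ β)) ⇔ ((α ⇒ β) ⇔ β)) ⇔ ¬((α ⇒ (α ⇒ β)) + (α + α)) = 5/7 ⇔ 0 = 2/7

2/7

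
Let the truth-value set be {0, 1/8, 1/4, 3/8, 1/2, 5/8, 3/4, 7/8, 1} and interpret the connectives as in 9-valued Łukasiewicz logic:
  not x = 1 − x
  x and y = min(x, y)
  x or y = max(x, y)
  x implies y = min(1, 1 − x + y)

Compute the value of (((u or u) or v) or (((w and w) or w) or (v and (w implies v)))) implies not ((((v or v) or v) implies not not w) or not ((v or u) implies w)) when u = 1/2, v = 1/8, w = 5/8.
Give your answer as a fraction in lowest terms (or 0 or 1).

3/8

u or u = 1/2 or 1/2 = 1/2
(u or u) or v = 1/2 or 1/8 = 1/2
w and w = 5/8 and 5/8 = 5/8
(w and w) or w = 5/8 or 5/8 = 5/8
w implies v = 5/8 implies 1/8 = 1/2
v and (w implies v) = 1/8 and 1/2 = 1/8
((w and w) or w) or (v and (w implies v)) = 5/8 or 1/8 = 5/8
((u or u) or v) or (((w and w) or w) or (v and (w implies v))) = 1/2 or 5/8 = 5/8
v or v = 1/8 or 1/8 = 1/8
(v or v) or v = 1/8 or 1/8 = 1/8
not w = not 5/8 = 3/8
not not w = not 3/8 = 5/8
((v or v) or v) implies not not w = 1/8 implies 5/8 = 1
v or u = 1/8 or 1/2 = 1/2
(v or u) implies w = 1/2 implies 5/8 = 1
not ((v or u) implies w) = not 1 = 0
(((v or v) or v) implies not not w) or not ((v or u) implies w) = 1 or 0 = 1
not ((((v or v) or v) implies not not w) or not ((v or u) implies w)) = not 1 = 0
(((u or u) or v) or (((w and w) or w) or (v and (w implies v)))) implies not ((((v or v) or v) implies not not w) or not ((v or u) implies w)) = 5/8 implies 0 = 3/8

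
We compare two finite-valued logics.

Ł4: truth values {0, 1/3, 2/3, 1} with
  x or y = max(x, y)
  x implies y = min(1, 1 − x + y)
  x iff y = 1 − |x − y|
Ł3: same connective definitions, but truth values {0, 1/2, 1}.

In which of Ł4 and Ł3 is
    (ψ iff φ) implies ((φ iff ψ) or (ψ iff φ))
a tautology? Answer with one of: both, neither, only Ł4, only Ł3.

In Ł4: every assignment gives 1 — tautology.
In Ł3: every assignment gives 1 — tautology.

both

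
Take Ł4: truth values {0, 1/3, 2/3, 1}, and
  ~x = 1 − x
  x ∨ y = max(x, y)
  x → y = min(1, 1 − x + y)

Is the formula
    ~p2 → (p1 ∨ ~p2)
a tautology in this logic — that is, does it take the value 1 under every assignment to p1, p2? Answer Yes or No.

p1 = 0, p2 = 0 ↦ 1
p1 = 0, p2 = 1/3 ↦ 1
p1 = 0, p2 = 2/3 ↦ 1
p1 = 0, p2 = 1 ↦ 1
p1 = 1/3, p2 = 0 ↦ 1
p1 = 1/3, p2 = 1/3 ↦ 1
p1 = 1/3, p2 = 2/3 ↦ 1
p1 = 1/3, p2 = 1 ↦ 1
p1 = 2/3, p2 = 0 ↦ 1
p1 = 2/3, p2 = 1/3 ↦ 1
p1 = 2/3, p2 = 2/3 ↦ 1
p1 = 2/3, p2 = 1 ↦ 1
p1 = 1, p2 = 0 ↦ 1
p1 = 1, p2 = 1/3 ↦ 1
p1 = 1, p2 = 2/3 ↦ 1
p1 = 1, p2 = 1 ↦ 1
Every assignment gives a value ≥ 1.

Yes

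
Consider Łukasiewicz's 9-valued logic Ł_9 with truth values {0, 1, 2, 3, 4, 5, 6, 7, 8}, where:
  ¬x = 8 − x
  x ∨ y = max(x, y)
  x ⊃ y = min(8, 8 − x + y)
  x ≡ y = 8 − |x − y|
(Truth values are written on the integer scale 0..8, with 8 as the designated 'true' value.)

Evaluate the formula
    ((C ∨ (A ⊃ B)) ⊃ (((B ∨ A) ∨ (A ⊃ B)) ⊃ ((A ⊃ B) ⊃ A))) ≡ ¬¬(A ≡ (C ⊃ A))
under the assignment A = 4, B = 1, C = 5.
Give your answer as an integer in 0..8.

A ⊃ B = 4 ⊃ 1 = 5
C ∨ (A ⊃ B) = 5 ∨ 5 = 5
B ∨ A = 1 ∨ 4 = 4
A ⊃ B = 4 ⊃ 1 = 5
(B ∨ A) ∨ (A ⊃ B) = 4 ∨ 5 = 5
A ⊃ B = 4 ⊃ 1 = 5
(A ⊃ B) ⊃ A = 5 ⊃ 4 = 7
((B ∨ A) ∨ (A ⊃ B)) ⊃ ((A ⊃ B) ⊃ A) = 5 ⊃ 7 = 8
(C ∨ (A ⊃ B)) ⊃ (((B ∨ A) ∨ (A ⊃ B)) ⊃ ((A ⊃ B) ⊃ A)) = 5 ⊃ 8 = 8
C ⊃ A = 5 ⊃ 4 = 7
A ≡ (C ⊃ A) = 4 ≡ 7 = 5
¬(A ≡ (C ⊃ A)) = ¬5 = 3
¬¬(A ≡ (C ⊃ A)) = ¬3 = 5
((C ∨ (A ⊃ B)) ⊃ (((B ∨ A) ∨ (A ⊃ B)) ⊃ ((A ⊃ B) ⊃ A))) ≡ ¬¬(A ≡ (C ⊃ A)) = 8 ≡ 5 = 5

5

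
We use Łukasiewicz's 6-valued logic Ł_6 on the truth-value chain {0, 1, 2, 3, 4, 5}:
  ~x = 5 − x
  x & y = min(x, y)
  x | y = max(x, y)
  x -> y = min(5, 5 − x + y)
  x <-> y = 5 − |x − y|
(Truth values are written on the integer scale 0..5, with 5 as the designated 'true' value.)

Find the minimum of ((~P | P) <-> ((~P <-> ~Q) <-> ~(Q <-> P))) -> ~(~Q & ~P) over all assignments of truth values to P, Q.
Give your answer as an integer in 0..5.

Take P = 0, Q = 2:
~P = ~0 = 5
~P | P = 5 | 0 = 5
~P = ~0 = 5
~Q = ~2 = 3
~P <-> ~Q = 5 <-> 3 = 3
Q <-> P = 2 <-> 0 = 3
~(Q <-> P) = ~3 = 2
(~P <-> ~Q) <-> ~(Q <-> P) = 3 <-> 2 = 4
(~P | P) <-> ((~P <-> ~Q) <-> ~(Q <-> P)) = 5 <-> 4 = 4
~Q = ~2 = 3
~P = ~0 = 5
~Q & ~P = 3 & 5 = 3
~(~Q & ~P) = ~3 = 2
((~P | P) <-> ((~P <-> ~Q) <-> ~(Q <-> P))) -> ~(~Q & ~P) = 4 -> 2 = 3
No assignment yields a value below 3, so this is the minimum.

3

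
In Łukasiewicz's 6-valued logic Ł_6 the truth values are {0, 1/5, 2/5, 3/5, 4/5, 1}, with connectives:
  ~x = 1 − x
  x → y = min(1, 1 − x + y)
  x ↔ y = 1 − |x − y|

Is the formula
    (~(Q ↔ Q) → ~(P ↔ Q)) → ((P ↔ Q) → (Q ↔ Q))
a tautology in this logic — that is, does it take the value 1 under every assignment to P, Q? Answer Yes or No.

At P = 0, Q = 4/5, for instance:
Q ↔ Q = 4/5 ↔ 4/5 = 1
~(Q ↔ Q) = ~1 = 0
P ↔ Q = 0 ↔ 4/5 = 1/5
~(P ↔ Q) = ~1/5 = 4/5
~(Q ↔ Q) → ~(P ↔ Q) = 0 → 4/5 = 1
(P ↔ Q) → (Q ↔ Q) = 1/5 → 1 = 1
(~(Q ↔ Q) → ~(P ↔ Q)) → ((P ↔ Q) → (Q ↔ Q)) = 1 → 1 = 1
and checking the remaining 35 assignments likewise gives ≥ 1 in every case.

Yes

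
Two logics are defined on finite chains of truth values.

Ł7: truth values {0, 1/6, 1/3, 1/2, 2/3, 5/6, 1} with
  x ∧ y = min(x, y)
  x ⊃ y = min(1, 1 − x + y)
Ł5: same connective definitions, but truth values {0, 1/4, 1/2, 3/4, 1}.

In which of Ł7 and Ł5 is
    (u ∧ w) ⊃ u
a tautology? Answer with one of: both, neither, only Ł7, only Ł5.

In Ł7: every assignment gives 1 — tautology.
In Ł5: every assignment gives 1 — tautology.

both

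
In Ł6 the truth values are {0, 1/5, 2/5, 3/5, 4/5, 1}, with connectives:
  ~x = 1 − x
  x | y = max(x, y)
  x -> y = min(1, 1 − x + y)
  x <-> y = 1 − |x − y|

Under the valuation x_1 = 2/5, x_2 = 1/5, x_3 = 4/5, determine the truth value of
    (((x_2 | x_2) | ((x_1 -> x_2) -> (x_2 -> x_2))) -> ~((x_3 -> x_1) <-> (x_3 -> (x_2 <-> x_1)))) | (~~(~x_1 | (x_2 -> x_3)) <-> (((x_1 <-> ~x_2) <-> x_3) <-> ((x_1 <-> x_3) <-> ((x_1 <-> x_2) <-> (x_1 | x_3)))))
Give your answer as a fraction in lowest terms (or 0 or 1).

4/5

x_2 | x_2 = 1/5 | 1/5 = 1/5
x_1 -> x_2 = 2/5 -> 1/5 = 4/5
x_2 -> x_2 = 1/5 -> 1/5 = 1
(x_1 -> x_2) -> (x_2 -> x_2) = 4/5 -> 1 = 1
(x_2 | x_2) | ((x_1 -> x_2) -> (x_2 -> x_2)) = 1/5 | 1 = 1
x_3 -> x_1 = 4/5 -> 2/5 = 3/5
x_2 <-> x_1 = 1/5 <-> 2/5 = 4/5
x_3 -> (x_2 <-> x_1) = 4/5 -> 4/5 = 1
(x_3 -> x_1) <-> (x_3 -> (x_2 <-> x_1)) = 3/5 <-> 1 = 3/5
~((x_3 -> x_1) <-> (x_3 -> (x_2 <-> x_1))) = ~3/5 = 2/5
((x_2 | x_2) | ((x_1 -> x_2) -> (x_2 -> x_2))) -> ~((x_3 -> x_1) <-> (x_3 -> (x_2 <-> x_1))) = 1 -> 2/5 = 2/5
~x_1 = ~2/5 = 3/5
x_2 -> x_3 = 1/5 -> 4/5 = 1
~x_1 | (x_2 -> x_3) = 3/5 | 1 = 1
~(~x_1 | (x_2 -> x_3)) = ~1 = 0
~~(~x_1 | (x_2 -> x_3)) = ~0 = 1
~x_2 = ~1/5 = 4/5
x_1 <-> ~x_2 = 2/5 <-> 4/5 = 3/5
(x_1 <-> ~x_2) <-> x_3 = 3/5 <-> 4/5 = 4/5
x_1 <-> x_3 = 2/5 <-> 4/5 = 3/5
x_1 <-> x_2 = 2/5 <-> 1/5 = 4/5
x_1 | x_3 = 2/5 | 4/5 = 4/5
(x_1 <-> x_2) <-> (x_1 | x_3) = 4/5 <-> 4/5 = 1
(x_1 <-> x_3) <-> ((x_1 <-> x_2) <-> (x_1 | x_3)) = 3/5 <-> 1 = 3/5
((x_1 <-> ~x_2) <-> x_3) <-> ((x_1 <-> x_3) <-> ((x_1 <-> x_2) <-> (x_1 | x_3))) = 4/5 <-> 3/5 = 4/5
~~(~x_1 | (x_2 -> x_3)) <-> (((x_1 <-> ~x_2) <-> x_3) <-> ((x_1 <-> x_3) <-> ((x_1 <-> x_2) <-> (x_1 | x_3)))) = 1 <-> 4/5 = 4/5
(((x_2 | x_2) | ((x_1 -> x_2) -> (x_2 -> x_2))) -> ~((x_3 -> x_1) <-> (x_3 -> (x_2 <-> x_1)))) | (~~(~x_1 | (x_2 -> x_3)) <-> (((x_1 <-> ~x_2) <-> x_3) <-> ((x_1 <-> x_3) <-> ((x_1 <-> x_2) <-> (x_1 | x_3))))) = 2/5 | 4/5 = 4/5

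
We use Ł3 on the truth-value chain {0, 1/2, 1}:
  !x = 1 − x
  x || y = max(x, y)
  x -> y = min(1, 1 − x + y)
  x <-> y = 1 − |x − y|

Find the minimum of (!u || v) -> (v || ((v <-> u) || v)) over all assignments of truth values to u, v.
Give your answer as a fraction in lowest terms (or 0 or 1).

Take u = 0, v = 1/2:
!u = !0 = 1
!u || v = 1 || 1/2 = 1
v <-> u = 1/2 <-> 0 = 1/2
(v <-> u) || v = 1/2 || 1/2 = 1/2
v || ((v <-> u) || v) = 1/2 || 1/2 = 1/2
(!u || v) -> (v || ((v <-> u) || v)) = 1 -> 1/2 = 1/2
No assignment yields a value below 1/2, so this is the minimum.

1/2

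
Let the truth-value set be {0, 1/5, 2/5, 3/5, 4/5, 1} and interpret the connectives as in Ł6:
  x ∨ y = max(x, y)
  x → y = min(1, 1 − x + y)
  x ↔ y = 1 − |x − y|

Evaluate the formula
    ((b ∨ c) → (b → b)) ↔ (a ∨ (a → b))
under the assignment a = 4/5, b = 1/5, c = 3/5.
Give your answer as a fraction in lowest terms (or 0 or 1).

4/5

b ∨ c = 1/5 ∨ 3/5 = 3/5
b → b = 1/5 → 1/5 = 1
(b ∨ c) → (b → b) = 3/5 → 1 = 1
a → b = 4/5 → 1/5 = 2/5
a ∨ (a → b) = 4/5 ∨ 2/5 = 4/5
((b ∨ c) → (b → b)) ↔ (a ∨ (a → b)) = 1 ↔ 4/5 = 4/5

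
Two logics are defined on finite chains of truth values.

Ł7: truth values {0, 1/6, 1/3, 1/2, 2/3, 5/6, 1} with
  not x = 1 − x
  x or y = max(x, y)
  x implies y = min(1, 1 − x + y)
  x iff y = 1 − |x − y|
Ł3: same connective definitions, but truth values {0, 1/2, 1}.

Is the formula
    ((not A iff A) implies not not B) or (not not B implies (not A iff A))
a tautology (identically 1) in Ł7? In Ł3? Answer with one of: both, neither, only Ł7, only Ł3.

both

In Ł7: every assignment gives 1 — tautology.
In Ł3: every assignment gives 1 — tautology.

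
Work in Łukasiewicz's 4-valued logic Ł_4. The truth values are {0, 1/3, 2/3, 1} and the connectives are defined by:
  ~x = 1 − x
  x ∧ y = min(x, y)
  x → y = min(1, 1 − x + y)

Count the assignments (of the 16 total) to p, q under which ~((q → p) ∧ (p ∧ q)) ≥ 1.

7

p = 0, q = 0 ↦ 1  ≥
p = 0, q = 1/3 ↦ 1  ≥
p = 0, q = 2/3 ↦ 1  ≥
p = 0, q = 1 ↦ 1  ≥
p = 1/3, q = 0 ↦ 1  ≥
p = 1/3, q = 1/3 ↦ 2/3  <
p = 1/3, q = 2/3 ↦ 2/3  <
p = 1/3, q = 1 ↦ 2/3  <
p = 2/3, q = 0 ↦ 1  ≥
p = 2/3, q = 1/3 ↦ 2/3  <
p = 2/3, q = 2/3 ↦ 1/3  <
p = 2/3, q = 1 ↦ 1/3  <
p = 1, q = 0 ↦ 1  ≥
p = 1, q = 1/3 ↦ 2/3  <
p = 1, q = 2/3 ↦ 1/3  <
p = 1, q = 1 ↦ 0  <
So 7 of the 16 assignments meet the threshold.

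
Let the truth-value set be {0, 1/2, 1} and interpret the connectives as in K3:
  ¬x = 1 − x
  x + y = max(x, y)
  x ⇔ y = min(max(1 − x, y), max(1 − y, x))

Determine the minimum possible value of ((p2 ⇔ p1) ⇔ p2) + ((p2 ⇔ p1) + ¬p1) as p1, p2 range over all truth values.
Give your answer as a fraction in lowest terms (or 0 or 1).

Take p1 = 1/2, p2 = 0:
p2 ⇔ p1 = 0 ⇔ 1/2 = 1/2
(p2 ⇔ p1) ⇔ p2 = 1/2 ⇔ 0 = 1/2
p2 ⇔ p1 = 0 ⇔ 1/2 = 1/2
¬p1 = ¬1/2 = 1/2
(p2 ⇔ p1) + ¬p1 = 1/2 + 1/2 = 1/2
((p2 ⇔ p1) ⇔ p2) + ((p2 ⇔ p1) + ¬p1) = 1/2 + 1/2 = 1/2
No assignment yields a value below 1/2, so this is the minimum.

1/2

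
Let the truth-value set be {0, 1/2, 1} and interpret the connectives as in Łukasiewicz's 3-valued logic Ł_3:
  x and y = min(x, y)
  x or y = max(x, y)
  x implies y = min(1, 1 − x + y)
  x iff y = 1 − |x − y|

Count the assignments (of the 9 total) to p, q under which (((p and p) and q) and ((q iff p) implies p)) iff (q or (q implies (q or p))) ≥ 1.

1

p = 0, q = 0 ↦ 0  <
p = 0, q = 1/2 ↦ 0  <
p = 0, q = 1 ↦ 0  <
p = 1/2, q = 0 ↦ 0  <
p = 1/2, q = 1/2 ↦ 1/2  <
p = 1/2, q = 1 ↦ 1/2  <
p = 1, q = 0 ↦ 0  <
p = 1, q = 1/2 ↦ 1/2  <
p = 1, q = 1 ↦ 1  ≥
So 1 of the 9 assignments meets the threshold.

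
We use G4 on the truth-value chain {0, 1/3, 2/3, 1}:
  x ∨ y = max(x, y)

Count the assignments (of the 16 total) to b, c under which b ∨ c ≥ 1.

7

b = 0, c = 0 ↦ 0  <
b = 0, c = 1/3 ↦ 1/3  <
b = 0, c = 2/3 ↦ 2/3  <
b = 0, c = 1 ↦ 1  ≥
b = 1/3, c = 0 ↦ 1/3  <
b = 1/3, c = 1/3 ↦ 1/3  <
b = 1/3, c = 2/3 ↦ 2/3  <
b = 1/3, c = 1 ↦ 1  ≥
b = 2/3, c = 0 ↦ 2/3  <
b = 2/3, c = 1/3 ↦ 2/3  <
b = 2/3, c = 2/3 ↦ 2/3  <
b = 2/3, c = 1 ↦ 1  ≥
b = 1, c = 0 ↦ 1  ≥
b = 1, c = 1/3 ↦ 1  ≥
b = 1, c = 2/3 ↦ 1  ≥
b = 1, c = 1 ↦ 1  ≥
So 7 of the 16 assignments meet the threshold.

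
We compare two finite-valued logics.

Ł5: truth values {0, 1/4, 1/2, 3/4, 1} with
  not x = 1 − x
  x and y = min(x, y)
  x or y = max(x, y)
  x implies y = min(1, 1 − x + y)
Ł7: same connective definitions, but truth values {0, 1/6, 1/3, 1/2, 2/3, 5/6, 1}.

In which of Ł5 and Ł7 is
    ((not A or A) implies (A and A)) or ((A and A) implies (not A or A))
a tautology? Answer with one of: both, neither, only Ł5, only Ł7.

both

In Ł5: every assignment gives 1 — tautology.
In Ł7: every assignment gives 1 — tautology.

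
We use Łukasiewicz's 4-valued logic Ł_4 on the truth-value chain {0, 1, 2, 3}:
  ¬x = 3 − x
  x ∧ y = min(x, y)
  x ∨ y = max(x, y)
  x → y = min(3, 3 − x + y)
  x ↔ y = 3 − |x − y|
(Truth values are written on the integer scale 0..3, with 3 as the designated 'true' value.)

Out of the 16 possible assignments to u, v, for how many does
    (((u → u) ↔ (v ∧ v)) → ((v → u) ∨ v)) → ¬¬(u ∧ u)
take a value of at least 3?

u = 0, v = 0 ↦ 0  <
u = 0, v = 1 ↦ 0  <
u = 0, v = 2 ↦ 0  <
u = 0, v = 3 ↦ 0  <
u = 1, v = 0 ↦ 1  <
u = 1, v = 1 ↦ 1  <
u = 1, v = 2 ↦ 1  <
u = 1, v = 3 ↦ 1  <
u = 2, v = 0 ↦ 2  <
u = 2, v = 1 ↦ 2  <
u = 2, v = 2 ↦ 2  <
u = 2, v = 3 ↦ 2  <
u = 3, v = 0 ↦ 3  ≥
u = 3, v = 1 ↦ 3  ≥
u = 3, v = 2 ↦ 3  ≥
u = 3, v = 3 ↦ 3  ≥
So 4 of the 16 assignments meet the threshold.

4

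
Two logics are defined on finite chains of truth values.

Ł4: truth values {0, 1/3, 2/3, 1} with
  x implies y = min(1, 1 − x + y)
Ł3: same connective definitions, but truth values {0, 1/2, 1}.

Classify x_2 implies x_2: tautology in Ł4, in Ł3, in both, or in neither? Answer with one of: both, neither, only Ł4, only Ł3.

In Ł4: every assignment gives 1 — tautology.
In Ł3: every assignment gives 1 — tautology.

both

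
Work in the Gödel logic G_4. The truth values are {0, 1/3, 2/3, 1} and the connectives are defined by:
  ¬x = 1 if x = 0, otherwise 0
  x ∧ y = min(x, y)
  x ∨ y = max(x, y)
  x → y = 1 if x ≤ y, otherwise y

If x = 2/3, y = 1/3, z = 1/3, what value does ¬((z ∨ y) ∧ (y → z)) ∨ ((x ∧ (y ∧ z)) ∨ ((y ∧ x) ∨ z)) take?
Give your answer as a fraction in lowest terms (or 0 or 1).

1/3

z ∨ y = 1/3 ∨ 1/3 = 1/3
y → z = 1/3 → 1/3 = 1
(z ∨ y) ∧ (y → z) = 1/3 ∧ 1 = 1/3
¬((z ∨ y) ∧ (y → z)) = ¬1/3 = 0
y ∧ z = 1/3 ∧ 1/3 = 1/3
x ∧ (y ∧ z) = 2/3 ∧ 1/3 = 1/3
y ∧ x = 1/3 ∧ 2/3 = 1/3
(y ∧ x) ∨ z = 1/3 ∨ 1/3 = 1/3
(x ∧ (y ∧ z)) ∨ ((y ∧ x) ∨ z) = 1/3 ∨ 1/3 = 1/3
¬((z ∨ y) ∧ (y → z)) ∨ ((x ∧ (y ∧ z)) ∨ ((y ∧ x) ∨ z)) = 0 ∨ 1/3 = 1/3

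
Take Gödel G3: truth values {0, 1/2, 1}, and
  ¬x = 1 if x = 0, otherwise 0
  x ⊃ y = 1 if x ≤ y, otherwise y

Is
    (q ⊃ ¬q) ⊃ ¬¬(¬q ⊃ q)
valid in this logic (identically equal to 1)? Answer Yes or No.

Counterexample: take q = 0.
¬q = ¬0 = 1
q ⊃ ¬q = 0 ⊃ 1 = 1
¬q = ¬0 = 1
¬q ⊃ q = 1 ⊃ 0 = 0
¬(¬q ⊃ q) = ¬0 = 1
¬¬(¬q ⊃ q) = ¬1 = 0
(q ⊃ ¬q) ⊃ ¬¬(¬q ⊃ q) = 1 ⊃ 0 = 0
This gives 0 ≠ 1.

No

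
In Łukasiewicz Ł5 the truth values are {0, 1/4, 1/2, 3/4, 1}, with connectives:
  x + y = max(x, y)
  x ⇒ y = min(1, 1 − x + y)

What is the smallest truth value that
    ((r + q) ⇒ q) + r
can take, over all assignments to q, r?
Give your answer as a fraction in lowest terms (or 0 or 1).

Take q = 0, r = 1/2:
r + q = 1/2 + 0 = 1/2
(r + q) ⇒ q = 1/2 ⇒ 0 = 1/2
((r + q) ⇒ q) + r = 1/2 + 1/2 = 1/2
No assignment yields a value below 1/2, so this is the minimum.

1/2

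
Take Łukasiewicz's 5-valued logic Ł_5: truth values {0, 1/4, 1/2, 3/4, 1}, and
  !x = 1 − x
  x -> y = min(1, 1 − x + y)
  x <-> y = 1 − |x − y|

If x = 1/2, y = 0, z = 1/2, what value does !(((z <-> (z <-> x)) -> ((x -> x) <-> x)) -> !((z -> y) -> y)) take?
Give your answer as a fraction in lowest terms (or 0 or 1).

z <-> x = 1/2 <-> 1/2 = 1
z <-> (z <-> x) = 1/2 <-> 1 = 1/2
x -> x = 1/2 -> 1/2 = 1
(x -> x) <-> x = 1 <-> 1/2 = 1/2
(z <-> (z <-> x)) -> ((x -> x) <-> x) = 1/2 -> 1/2 = 1
z -> y = 1/2 -> 0 = 1/2
(z -> y) -> y = 1/2 -> 0 = 1/2
!((z -> y) -> y) = !1/2 = 1/2
((z <-> (z <-> x)) -> ((x -> x) <-> x)) -> !((z -> y) -> y) = 1 -> 1/2 = 1/2
!(((z <-> (z <-> x)) -> ((x -> x) <-> x)) -> !((z -> y) -> y)) = !1/2 = 1/2

1/2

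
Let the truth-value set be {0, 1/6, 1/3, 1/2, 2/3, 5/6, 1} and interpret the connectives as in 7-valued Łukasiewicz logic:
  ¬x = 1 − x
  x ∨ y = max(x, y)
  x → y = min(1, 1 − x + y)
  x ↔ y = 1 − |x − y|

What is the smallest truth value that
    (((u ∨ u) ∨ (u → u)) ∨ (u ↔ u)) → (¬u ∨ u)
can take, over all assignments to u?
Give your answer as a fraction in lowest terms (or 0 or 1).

1/2

Take u = 1/2:
u ∨ u = 1/2 ∨ 1/2 = 1/2
u → u = 1/2 → 1/2 = 1
(u ∨ u) ∨ (u → u) = 1/2 ∨ 1 = 1
u ↔ u = 1/2 ↔ 1/2 = 1
((u ∨ u) ∨ (u → u)) ∨ (u ↔ u) = 1 ∨ 1 = 1
¬u = ¬1/2 = 1/2
¬u ∨ u = 1/2 ∨ 1/2 = 1/2
(((u ∨ u) ∨ (u → u)) ∨ (u ↔ u)) → (¬u ∨ u) = 1 → 1/2 = 1/2
No assignment yields a value below 1/2, so this is the minimum.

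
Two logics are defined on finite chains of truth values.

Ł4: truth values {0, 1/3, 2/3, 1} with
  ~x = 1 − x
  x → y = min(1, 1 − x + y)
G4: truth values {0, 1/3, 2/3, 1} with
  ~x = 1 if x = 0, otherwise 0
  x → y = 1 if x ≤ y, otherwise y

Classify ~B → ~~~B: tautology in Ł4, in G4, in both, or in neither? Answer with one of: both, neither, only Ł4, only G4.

both

In Ł4: every assignment gives 1 — tautology.
In G4: every assignment gives 1 — tautology.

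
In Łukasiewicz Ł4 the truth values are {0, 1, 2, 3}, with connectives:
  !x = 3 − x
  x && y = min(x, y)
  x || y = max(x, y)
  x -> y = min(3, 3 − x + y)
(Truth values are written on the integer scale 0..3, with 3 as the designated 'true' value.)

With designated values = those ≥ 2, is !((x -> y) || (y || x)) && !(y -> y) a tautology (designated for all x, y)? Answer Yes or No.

Counterexample: take x = 0, y = 0.
x -> y = 0 -> 0 = 3
y || x = 0 || 0 = 0
(x -> y) || (y || x) = 3 || 0 = 3
!((x -> y) || (y || x)) = !3 = 0
y -> y = 0 -> 0 = 3
!(y -> y) = !3 = 0
!((x -> y) || (y || x)) && !(y -> y) = 0 && 0 = 0
This gives 0, which is below 2.

No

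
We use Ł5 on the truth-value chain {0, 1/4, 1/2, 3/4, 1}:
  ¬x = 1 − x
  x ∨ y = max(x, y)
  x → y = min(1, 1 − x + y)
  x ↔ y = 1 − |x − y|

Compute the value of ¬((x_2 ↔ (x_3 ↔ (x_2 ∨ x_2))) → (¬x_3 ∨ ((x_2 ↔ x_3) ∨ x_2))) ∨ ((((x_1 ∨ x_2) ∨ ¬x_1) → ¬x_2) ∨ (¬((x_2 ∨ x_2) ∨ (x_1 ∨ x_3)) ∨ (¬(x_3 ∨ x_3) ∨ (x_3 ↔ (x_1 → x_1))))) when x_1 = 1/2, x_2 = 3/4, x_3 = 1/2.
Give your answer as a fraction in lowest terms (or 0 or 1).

x_2 ∨ x_2 = 3/4 ∨ 3/4 = 3/4
x_3 ↔ (x_2 ∨ x_2) = 1/2 ↔ 3/4 = 3/4
x_2 ↔ (x_3 ↔ (x_2 ∨ x_2)) = 3/4 ↔ 3/4 = 1
¬x_3 = ¬1/2 = 1/2
x_2 ↔ x_3 = 3/4 ↔ 1/2 = 3/4
(x_2 ↔ x_3) ∨ x_2 = 3/4 ∨ 3/4 = 3/4
¬x_3 ∨ ((x_2 ↔ x_3) ∨ x_2) = 1/2 ∨ 3/4 = 3/4
(x_2 ↔ (x_3 ↔ (x_2 ∨ x_2))) → (¬x_3 ∨ ((x_2 ↔ x_3) ∨ x_2)) = 1 → 3/4 = 3/4
¬((x_2 ↔ (x_3 ↔ (x_2 ∨ x_2))) → (¬x_3 ∨ ((x_2 ↔ x_3) ∨ x_2))) = ¬3/4 = 1/4
x_1 ∨ x_2 = 1/2 ∨ 3/4 = 3/4
¬x_1 = ¬1/2 = 1/2
(x_1 ∨ x_2) ∨ ¬x_1 = 3/4 ∨ 1/2 = 3/4
¬x_2 = ¬3/4 = 1/4
((x_1 ∨ x_2) ∨ ¬x_1) → ¬x_2 = 3/4 → 1/4 = 1/2
x_2 ∨ x_2 = 3/4 ∨ 3/4 = 3/4
x_1 ∨ x_3 = 1/2 ∨ 1/2 = 1/2
(x_2 ∨ x_2) ∨ (x_1 ∨ x_3) = 3/4 ∨ 1/2 = 3/4
¬((x_2 ∨ x_2) ∨ (x_1 ∨ x_3)) = ¬3/4 = 1/4
x_3 ∨ x_3 = 1/2 ∨ 1/2 = 1/2
¬(x_3 ∨ x_3) = ¬1/2 = 1/2
x_1 → x_1 = 1/2 → 1/2 = 1
x_3 ↔ (x_1 → x_1) = 1/2 ↔ 1 = 1/2
¬(x_3 ∨ x_3) ∨ (x_3 ↔ (x_1 → x_1)) = 1/2 ∨ 1/2 = 1/2
¬((x_2 ∨ x_2) ∨ (x_1 ∨ x_3)) ∨ (¬(x_3 ∨ x_3) ∨ (x_3 ↔ (x_1 → x_1))) = 1/4 ∨ 1/2 = 1/2
(((x_1 ∨ x_2) ∨ ¬x_1) → ¬x_2) ∨ (¬((x_2 ∨ x_2) ∨ (x_1 ∨ x_3)) ∨ (¬(x_3 ∨ x_3) ∨ (x_3 ↔ (x_1 → x_1)))) = 1/2 ∨ 1/2 = 1/2
¬((x_2 ↔ (x_3 ↔ (x_2 ∨ x_2))) → (¬x_3 ∨ ((x_2 ↔ x_3) ∨ x_2))) ∨ ((((x_1 ∨ x_2) ∨ ¬x_1) → ¬x_2) ∨ (¬((x_2 ∨ x_2) ∨ (x_1 ∨ x_3)) ∨ (¬(x_3 ∨ x_3) ∨ (x_3 ↔ (x_1 → x_1))))) = 1/4 ∨ 1/2 = 1/2

1/2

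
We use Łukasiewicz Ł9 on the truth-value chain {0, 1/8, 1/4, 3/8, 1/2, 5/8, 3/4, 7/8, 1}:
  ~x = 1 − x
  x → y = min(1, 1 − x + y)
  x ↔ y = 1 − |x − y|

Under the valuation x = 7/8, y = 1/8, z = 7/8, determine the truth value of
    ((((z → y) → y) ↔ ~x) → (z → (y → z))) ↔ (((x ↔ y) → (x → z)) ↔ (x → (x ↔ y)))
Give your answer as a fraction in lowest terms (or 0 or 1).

z → y = 7/8 → 1/8 = 1/4
(z → y) → y = 1/4 → 1/8 = 7/8
~x = ~7/8 = 1/8
((z → y) → y) ↔ ~x = 7/8 ↔ 1/8 = 1/4
y → z = 1/8 → 7/8 = 1
z → (y → z) = 7/8 → 1 = 1
(((z → y) → y) ↔ ~x) → (z → (y → z)) = 1/4 → 1 = 1
x ↔ y = 7/8 ↔ 1/8 = 1/4
x → z = 7/8 → 7/8 = 1
(x ↔ y) → (x → z) = 1/4 → 1 = 1
x ↔ y = 7/8 ↔ 1/8 = 1/4
x → (x ↔ y) = 7/8 → 1/4 = 3/8
((x ↔ y) → (x → z)) ↔ (x → (x ↔ y)) = 1 ↔ 3/8 = 3/8
((((z → y) → y) ↔ ~x) → (z → (y → z))) ↔ (((x ↔ y) → (x → z)) ↔ (x → (x ↔ y))) = 1 ↔ 3/8 = 3/8

3/8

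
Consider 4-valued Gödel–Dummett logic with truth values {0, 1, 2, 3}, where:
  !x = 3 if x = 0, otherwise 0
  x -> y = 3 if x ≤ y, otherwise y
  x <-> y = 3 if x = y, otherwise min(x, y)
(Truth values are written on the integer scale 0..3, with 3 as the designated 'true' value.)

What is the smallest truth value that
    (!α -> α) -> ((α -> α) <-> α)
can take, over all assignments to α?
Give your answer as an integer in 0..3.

1

Take α = 1:
!α = !1 = 0
!α -> α = 0 -> 1 = 3
α -> α = 1 -> 1 = 3
(α -> α) <-> α = 3 <-> 1 = 1
(!α -> α) -> ((α -> α) <-> α) = 3 -> 1 = 1
No assignment yields a value below 1, so this is the minimum.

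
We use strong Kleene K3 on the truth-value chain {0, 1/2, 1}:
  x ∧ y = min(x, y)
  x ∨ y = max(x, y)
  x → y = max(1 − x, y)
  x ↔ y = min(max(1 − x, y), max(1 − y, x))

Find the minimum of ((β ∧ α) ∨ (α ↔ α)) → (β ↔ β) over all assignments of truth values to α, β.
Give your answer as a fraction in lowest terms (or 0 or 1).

1/2

Take α = 0, β = 1/2:
β ∧ α = 1/2 ∧ 0 = 0
α ↔ α = 0 ↔ 0 = 1
(β ∧ α) ∨ (α ↔ α) = 0 ∨ 1 = 1
β ↔ β = 1/2 ↔ 1/2 = 1/2
((β ∧ α) ∨ (α ↔ α)) → (β ↔ β) = 1 → 1/2 = 1/2
No assignment yields a value below 1/2, so this is the minimum.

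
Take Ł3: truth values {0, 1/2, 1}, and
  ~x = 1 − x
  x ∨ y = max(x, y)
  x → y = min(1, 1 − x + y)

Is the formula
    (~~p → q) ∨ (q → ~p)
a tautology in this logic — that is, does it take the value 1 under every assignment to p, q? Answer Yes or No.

Counterexample: take p = 1, q = 1/2.
~p = ~1 = 0
~~p = ~0 = 1
~~p → q = 1 → 1/2 = 1/2
~p = ~1 = 0
q → ~p = 1/2 → 0 = 1/2
(~~p → q) ∨ (q → ~p) = 1/2 ∨ 1/2 = 1/2
This gives 1/2 ≠ 1.

No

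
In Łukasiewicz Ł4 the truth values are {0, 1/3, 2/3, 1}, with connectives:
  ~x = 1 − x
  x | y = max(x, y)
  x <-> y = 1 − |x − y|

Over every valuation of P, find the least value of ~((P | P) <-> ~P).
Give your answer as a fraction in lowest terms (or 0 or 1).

Take P = 1/3:
P | P = 1/3 | 1/3 = 1/3
~P = ~1/3 = 2/3
(P | P) <-> ~P = 1/3 <-> 2/3 = 2/3
~((P | P) <-> ~P) = ~2/3 = 1/3
No assignment yields a value below 1/3, so this is the minimum.

1/3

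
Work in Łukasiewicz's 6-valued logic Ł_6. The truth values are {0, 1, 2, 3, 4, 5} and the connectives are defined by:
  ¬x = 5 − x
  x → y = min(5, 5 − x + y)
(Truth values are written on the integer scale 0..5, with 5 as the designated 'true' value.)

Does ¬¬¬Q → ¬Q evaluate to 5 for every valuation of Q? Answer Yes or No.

Q = 0 ↦ 5
Q = 1 ↦ 5
Q = 2 ↦ 5
Q = 3 ↦ 5
Q = 4 ↦ 5
Q = 5 ↦ 5
Every assignment gives a value ≥ 5.

Yes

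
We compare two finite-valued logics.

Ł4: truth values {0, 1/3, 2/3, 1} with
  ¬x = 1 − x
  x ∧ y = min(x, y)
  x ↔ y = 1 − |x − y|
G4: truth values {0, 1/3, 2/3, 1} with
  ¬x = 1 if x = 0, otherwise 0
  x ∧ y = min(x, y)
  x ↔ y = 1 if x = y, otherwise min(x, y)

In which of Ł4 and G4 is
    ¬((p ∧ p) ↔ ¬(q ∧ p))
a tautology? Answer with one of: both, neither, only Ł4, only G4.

In Ł4: at p = 1/3, q = 0 the value is 2/3 — not a tautology.
In G4: at p = 1/3, q = 0 the value is 0 — not a tautology.

neither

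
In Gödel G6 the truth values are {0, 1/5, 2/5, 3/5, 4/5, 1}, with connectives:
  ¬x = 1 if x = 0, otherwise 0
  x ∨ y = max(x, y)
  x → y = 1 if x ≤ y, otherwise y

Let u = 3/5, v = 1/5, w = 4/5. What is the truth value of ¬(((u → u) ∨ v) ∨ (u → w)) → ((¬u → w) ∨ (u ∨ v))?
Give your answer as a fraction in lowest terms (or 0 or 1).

1

u → u = 3/5 → 3/5 = 1
(u → u) ∨ v = 1 ∨ 1/5 = 1
u → w = 3/5 → 4/5 = 1
((u → u) ∨ v) ∨ (u → w) = 1 ∨ 1 = 1
¬(((u → u) ∨ v) ∨ (u → w)) = ¬1 = 0
¬u = ¬3/5 = 0
¬u → w = 0 → 4/5 = 1
u ∨ v = 3/5 ∨ 1/5 = 3/5
(¬u → w) ∨ (u ∨ v) = 1 ∨ 3/5 = 1
¬(((u → u) ∨ v) ∨ (u → w)) → ((¬u → w) ∨ (u ∨ v)) = 0 → 1 = 1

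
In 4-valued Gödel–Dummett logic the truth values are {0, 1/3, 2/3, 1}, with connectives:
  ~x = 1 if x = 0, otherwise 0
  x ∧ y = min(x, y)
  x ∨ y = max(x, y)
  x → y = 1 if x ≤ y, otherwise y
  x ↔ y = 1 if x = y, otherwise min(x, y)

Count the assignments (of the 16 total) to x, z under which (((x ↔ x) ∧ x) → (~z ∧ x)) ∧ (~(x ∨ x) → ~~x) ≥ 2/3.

x = 0, z = 0 ↦ 0  <
x = 0, z = 1/3 ↦ 0  <
x = 0, z = 2/3 ↦ 0  <
x = 0, z = 1 ↦ 0  <
x = 1/3, z = 0 ↦ 1  ≥
x = 1/3, z = 1/3 ↦ 0  <
x = 1/3, z = 2/3 ↦ 0  <
x = 1/3, z = 1 ↦ 0  <
x = 2/3, z = 0 ↦ 1  ≥
x = 2/3, z = 1/3 ↦ 0  <
x = 2/3, z = 2/3 ↦ 0  <
x = 2/3, z = 1 ↦ 0  <
x = 1, z = 0 ↦ 1  ≥
x = 1, z = 1/3 ↦ 0  <
x = 1, z = 2/3 ↦ 0  <
x = 1, z = 1 ↦ 0  <
So 3 of the 16 assignments meet the threshold.

3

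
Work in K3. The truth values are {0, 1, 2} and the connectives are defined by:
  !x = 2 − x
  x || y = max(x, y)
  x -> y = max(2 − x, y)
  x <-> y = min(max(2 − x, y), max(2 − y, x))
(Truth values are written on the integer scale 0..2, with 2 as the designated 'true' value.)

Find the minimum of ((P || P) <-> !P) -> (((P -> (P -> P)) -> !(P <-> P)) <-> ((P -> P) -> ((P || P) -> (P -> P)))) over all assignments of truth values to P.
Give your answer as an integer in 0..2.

Take P = 1:
P || P = 1 || 1 = 1
!P = !1 = 1
(P || P) <-> !P = 1 <-> 1 = 1
P -> P = 1 -> 1 = 1
P -> (P -> P) = 1 -> 1 = 1
P <-> P = 1 <-> 1 = 1
!(P <-> P) = !1 = 1
(P -> (P -> P)) -> !(P <-> P) = 1 -> 1 = 1
P -> P = 1 -> 1 = 1
P || P = 1 || 1 = 1
P -> P = 1 -> 1 = 1
(P || P) -> (P -> P) = 1 -> 1 = 1
(P -> P) -> ((P || P) -> (P -> P)) = 1 -> 1 = 1
((P -> (P -> P)) -> !(P <-> P)) <-> ((P -> P) -> ((P || P) -> (P -> P))) = 1 <-> 1 = 1
((P || P) <-> !P) -> (((P -> (P -> P)) -> !(P <-> P)) <-> ((P -> P) -> ((P || P) -> (P -> P)))) = 1 -> 1 = 1
No assignment yields a value below 1, so this is the minimum.

1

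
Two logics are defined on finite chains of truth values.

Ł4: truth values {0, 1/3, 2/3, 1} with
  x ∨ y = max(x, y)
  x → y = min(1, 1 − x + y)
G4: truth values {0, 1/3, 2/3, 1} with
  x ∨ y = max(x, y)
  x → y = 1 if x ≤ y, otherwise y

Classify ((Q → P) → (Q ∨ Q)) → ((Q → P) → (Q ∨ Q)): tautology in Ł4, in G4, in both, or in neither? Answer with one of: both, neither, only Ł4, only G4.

In Ł4: every assignment gives 1 — tautology.
In G4: every assignment gives 1 — tautology.

both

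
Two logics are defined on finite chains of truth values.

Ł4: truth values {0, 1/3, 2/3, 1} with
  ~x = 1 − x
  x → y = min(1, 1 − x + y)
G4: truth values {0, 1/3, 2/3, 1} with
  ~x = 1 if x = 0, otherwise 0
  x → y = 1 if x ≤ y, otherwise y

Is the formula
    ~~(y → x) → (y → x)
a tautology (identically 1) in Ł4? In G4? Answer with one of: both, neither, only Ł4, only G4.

only Ł4

In Ł4: every assignment gives 1 — tautology.
In G4: at x = 1/3, y = 2/3 the value is 1/3 — not a tautology.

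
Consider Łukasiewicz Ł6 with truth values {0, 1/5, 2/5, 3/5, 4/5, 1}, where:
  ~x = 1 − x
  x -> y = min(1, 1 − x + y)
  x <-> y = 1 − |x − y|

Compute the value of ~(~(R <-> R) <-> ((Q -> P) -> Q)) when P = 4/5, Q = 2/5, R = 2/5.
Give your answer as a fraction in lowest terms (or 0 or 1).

R <-> R = 2/5 <-> 2/5 = 1
~(R <-> R) = ~1 = 0
Q -> P = 2/5 -> 4/5 = 1
(Q -> P) -> Q = 1 -> 2/5 = 2/5
~(R <-> R) <-> ((Q -> P) -> Q) = 0 <-> 2/5 = 3/5
~(~(R <-> R) <-> ((Q -> P) -> Q)) = ~3/5 = 2/5

2/5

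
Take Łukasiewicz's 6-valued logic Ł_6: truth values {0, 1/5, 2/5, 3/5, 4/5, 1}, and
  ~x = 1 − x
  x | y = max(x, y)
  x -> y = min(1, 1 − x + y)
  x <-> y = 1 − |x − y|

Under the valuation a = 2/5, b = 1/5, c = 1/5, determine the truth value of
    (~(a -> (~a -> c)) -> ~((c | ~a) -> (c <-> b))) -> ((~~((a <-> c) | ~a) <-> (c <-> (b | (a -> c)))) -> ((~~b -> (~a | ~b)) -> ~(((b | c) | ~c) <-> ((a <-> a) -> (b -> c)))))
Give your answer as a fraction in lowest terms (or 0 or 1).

3/5

~a = ~2/5 = 3/5
~a -> c = 3/5 -> 1/5 = 3/5
a -> (~a -> c) = 2/5 -> 3/5 = 1
~(a -> (~a -> c)) = ~1 = 0
~a = ~2/5 = 3/5
c | ~a = 1/5 | 3/5 = 3/5
c <-> b = 1/5 <-> 1/5 = 1
(c | ~a) -> (c <-> b) = 3/5 -> 1 = 1
~((c | ~a) -> (c <-> b)) = ~1 = 0
~(a -> (~a -> c)) -> ~((c | ~a) -> (c <-> b)) = 0 -> 0 = 1
a <-> c = 2/5 <-> 1/5 = 4/5
~a = ~2/5 = 3/5
(a <-> c) | ~a = 4/5 | 3/5 = 4/5
~((a <-> c) | ~a) = ~4/5 = 1/5
~~((a <-> c) | ~a) = ~1/5 = 4/5
a -> c = 2/5 -> 1/5 = 4/5
b | (a -> c) = 1/5 | 4/5 = 4/5
c <-> (b | (a -> c)) = 1/5 <-> 4/5 = 2/5
~~((a <-> c) | ~a) <-> (c <-> (b | (a -> c))) = 4/5 <-> 2/5 = 3/5
~b = ~1/5 = 4/5
~~b = ~4/5 = 1/5
~a = ~2/5 = 3/5
~b = ~1/5 = 4/5
~a | ~b = 3/5 | 4/5 = 4/5
~~b -> (~a | ~b) = 1/5 -> 4/5 = 1
b | c = 1/5 | 1/5 = 1/5
~c = ~1/5 = 4/5
(b | c) | ~c = 1/5 | 4/5 = 4/5
a <-> a = 2/5 <-> 2/5 = 1
b -> c = 1/5 -> 1/5 = 1
(a <-> a) -> (b -> c) = 1 -> 1 = 1
((b | c) | ~c) <-> ((a <-> a) -> (b -> c)) = 4/5 <-> 1 = 4/5
~(((b | c) | ~c) <-> ((a <-> a) -> (b -> c))) = ~4/5 = 1/5
(~~b -> (~a | ~b)) -> ~(((b | c) | ~c) <-> ((a <-> a) -> (b -> c))) = 1 -> 1/5 = 1/5
(~~((a <-> c) | ~a) <-> (c <-> (b | (a -> c)))) -> ((~~b -> (~a | ~b)) -> ~(((b | c) | ~c) <-> ((a <-> a) -> (b -> c)))) = 3/5 -> 1/5 = 3/5
(~(a -> (~a -> c)) -> ~((c | ~a) -> (c <-> b))) -> ((~~((a <-> c) | ~a) <-> (c <-> (b | (a -> c)))) -> ((~~b -> (~a | ~b)) -> ~(((b | c) | ~c) <-> ((a <-> a) -> (b -> c))))) = 1 -> 3/5 = 3/5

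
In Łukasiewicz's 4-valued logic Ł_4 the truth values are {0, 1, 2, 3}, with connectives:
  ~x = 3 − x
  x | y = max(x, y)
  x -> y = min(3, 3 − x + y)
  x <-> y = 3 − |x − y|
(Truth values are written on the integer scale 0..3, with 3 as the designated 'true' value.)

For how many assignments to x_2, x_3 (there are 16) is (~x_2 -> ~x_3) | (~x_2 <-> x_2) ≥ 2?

14

x_2 = 0, x_3 = 0 ↦ 3  ≥
x_2 = 0, x_3 = 1 ↦ 2  ≥
x_2 = 0, x_3 = 2 ↦ 1  <
x_2 = 0, x_3 = 3 ↦ 0  <
x_2 = 1, x_3 = 0 ↦ 3  ≥
x_2 = 1, x_3 = 1 ↦ 3  ≥
x_2 = 1, x_3 = 2 ↦ 2  ≥
x_2 = 1, x_3 = 3 ↦ 2  ≥
x_2 = 2, x_3 = 0 ↦ 3  ≥
x_2 = 2, x_3 = 1 ↦ 3  ≥
x_2 = 2, x_3 = 2 ↦ 3  ≥
x_2 = 2, x_3 = 3 ↦ 2  ≥
x_2 = 3, x_3 = 0 ↦ 3  ≥
x_2 = 3, x_3 = 1 ↦ 3  ≥
x_2 = 3, x_3 = 2 ↦ 3  ≥
x_2 = 3, x_3 = 3 ↦ 3  ≥
So 14 of the 16 assignments meet the threshold.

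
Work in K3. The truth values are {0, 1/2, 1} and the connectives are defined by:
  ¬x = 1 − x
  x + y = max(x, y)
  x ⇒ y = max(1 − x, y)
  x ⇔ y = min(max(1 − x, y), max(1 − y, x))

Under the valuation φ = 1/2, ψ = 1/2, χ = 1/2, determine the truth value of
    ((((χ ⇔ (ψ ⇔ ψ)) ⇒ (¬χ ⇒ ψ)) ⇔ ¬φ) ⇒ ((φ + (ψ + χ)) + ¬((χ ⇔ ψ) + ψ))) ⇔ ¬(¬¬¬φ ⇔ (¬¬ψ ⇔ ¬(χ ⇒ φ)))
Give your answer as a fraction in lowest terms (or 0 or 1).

1/2

ψ ⇔ ψ = 1/2 ⇔ 1/2 = 1/2
χ ⇔ (ψ ⇔ ψ) = 1/2 ⇔ 1/2 = 1/2
¬χ = ¬1/2 = 1/2
¬χ ⇒ ψ = 1/2 ⇒ 1/2 = 1/2
(χ ⇔ (ψ ⇔ ψ)) ⇒ (¬χ ⇒ ψ) = 1/2 ⇒ 1/2 = 1/2
¬φ = ¬1/2 = 1/2
((χ ⇔ (ψ ⇔ ψ)) ⇒ (¬χ ⇒ ψ)) ⇔ ¬φ = 1/2 ⇔ 1/2 = 1/2
ψ + χ = 1/2 + 1/2 = 1/2
φ + (ψ + χ) = 1/2 + 1/2 = 1/2
χ ⇔ ψ = 1/2 ⇔ 1/2 = 1/2
(χ ⇔ ψ) + ψ = 1/2 + 1/2 = 1/2
¬((χ ⇔ ψ) + ψ) = ¬1/2 = 1/2
(φ + (ψ + χ)) + ¬((χ ⇔ ψ) + ψ) = 1/2 + 1/2 = 1/2
(((χ ⇔ (ψ ⇔ ψ)) ⇒ (¬χ ⇒ ψ)) ⇔ ¬φ) ⇒ ((φ + (ψ + χ)) + ¬((χ ⇔ ψ) + ψ)) = 1/2 ⇒ 1/2 = 1/2
¬φ = ¬1/2 = 1/2
¬¬φ = ¬1/2 = 1/2
¬¬¬φ = ¬1/2 = 1/2
¬ψ = ¬1/2 = 1/2
¬¬ψ = ¬1/2 = 1/2
χ ⇒ φ = 1/2 ⇒ 1/2 = 1/2
¬(χ ⇒ φ) = ¬1/2 = 1/2
¬¬ψ ⇔ ¬(χ ⇒ φ) = 1/2 ⇔ 1/2 = 1/2
¬¬¬φ ⇔ (¬¬ψ ⇔ ¬(χ ⇒ φ)) = 1/2 ⇔ 1/2 = 1/2
¬(¬¬¬φ ⇔ (¬¬ψ ⇔ ¬(χ ⇒ φ))) = ¬1/2 = 1/2
((((χ ⇔ (ψ ⇔ ψ)) ⇒ (¬χ ⇒ ψ)) ⇔ ¬φ) ⇒ ((φ + (ψ + χ)) + ¬((χ ⇔ ψ) + ψ))) ⇔ ¬(¬¬¬φ ⇔ (¬¬ψ ⇔ ¬(χ ⇒ φ))) = 1/2 ⇔ 1/2 = 1/2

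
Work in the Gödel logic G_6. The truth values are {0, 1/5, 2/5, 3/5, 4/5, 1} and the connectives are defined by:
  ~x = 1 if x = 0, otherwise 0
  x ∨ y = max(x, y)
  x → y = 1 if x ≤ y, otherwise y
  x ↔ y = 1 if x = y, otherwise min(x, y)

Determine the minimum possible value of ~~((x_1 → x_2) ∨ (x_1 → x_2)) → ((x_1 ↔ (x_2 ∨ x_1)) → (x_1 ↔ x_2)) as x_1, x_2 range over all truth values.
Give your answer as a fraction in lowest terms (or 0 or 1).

1/5

Take x_1 = 2/5, x_2 = 1/5:
x_1 → x_2 = 2/5 → 1/5 = 1/5
x_1 → x_2 = 2/5 → 1/5 = 1/5
(x_1 → x_2) ∨ (x_1 → x_2) = 1/5 ∨ 1/5 = 1/5
~((x_1 → x_2) ∨ (x_1 → x_2)) = ~1/5 = 0
~~((x_1 → x_2) ∨ (x_1 → x_2)) = ~0 = 1
x_2 ∨ x_1 = 1/5 ∨ 2/5 = 2/5
x_1 ↔ (x_2 ∨ x_1) = 2/5 ↔ 2/5 = 1
x_1 ↔ x_2 = 2/5 ↔ 1/5 = 1/5
(x_1 ↔ (x_2 ∨ x_1)) → (x_1 ↔ x_2) = 1 → 1/5 = 1/5
~~((x_1 → x_2) ∨ (x_1 → x_2)) → ((x_1 ↔ (x_2 ∨ x_1)) → (x_1 ↔ x_2)) = 1 → 1/5 = 1/5
No assignment yields a value below 1/5, so this is the minimum.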